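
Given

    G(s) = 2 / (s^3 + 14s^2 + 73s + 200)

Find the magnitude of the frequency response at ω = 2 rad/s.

|G(j2)| ≈ 0.01003

Substitute s = j2: numerator = 2, denominator = 144 + j138.
|G(j2)| = |2| / |144 + j138| = 2 / 199.45 ≈ 0.01003.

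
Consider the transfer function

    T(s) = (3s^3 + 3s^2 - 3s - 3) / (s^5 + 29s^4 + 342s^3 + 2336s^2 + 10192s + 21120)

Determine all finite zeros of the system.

Set the numerator to zero: 3s^3 + 3s^2 - 3s - 3 = 0, i.e. 3·(s^3 + s^2 - s - 1) = 0.
Factoring: (s - 1)(s + 1)^2 = 0.

s = 1, -1, -1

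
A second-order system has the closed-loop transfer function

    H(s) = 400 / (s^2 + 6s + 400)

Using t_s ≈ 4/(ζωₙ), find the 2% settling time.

t_s ≈ 1.333 s

Comparing s^2 + 6s + 400 to s^2 + 2ζωₙs + ωₙ²: ωₙ = 20 rad/s and ζ = 6/(2·20) = 0.15.
ζωₙ = 6/2 = 3, so t_s ≈ 4/(ζωₙ) = 4/3 ≈ 1.333 s.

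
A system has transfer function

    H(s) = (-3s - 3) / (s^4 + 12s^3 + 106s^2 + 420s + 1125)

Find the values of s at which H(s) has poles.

The poles are the roots of the denominator s^4 + 12s^3 + 106s^2 + 420s + 1125 = 0.
No real roots exist; factor into two real quadratics: (s^2 + 6s + 25)(s^2 + 6s + 45) = 0.
Each quadratic gives a conjugate pair via the quadratic formula.

s = -3 ± 4j, -3 ± 6j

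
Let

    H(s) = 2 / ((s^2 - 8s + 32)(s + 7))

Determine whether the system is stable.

unstable

The poles can be read from the denominator factors: s = 4 + 4j, 4 - 4j, -7.
Since the pole(s) at s = 4 ± 4j lie in the right half-plane, the system is unstable.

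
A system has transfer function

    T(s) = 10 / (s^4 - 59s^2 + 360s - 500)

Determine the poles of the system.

The poles are the roots of the denominator s^4 - 59s^2 + 360s - 500 = 0.
Trying s = -10: the polynomial evaluates to 0, so (s + 10) is a factor.
Dividing out leaves s^3 - 10s^2 + 41s - 50 = 0.
This factors further as (s - 2)(s^2 - 8s + 25) = 0.

s = -10, 2, 4 + 3j, 4 - 3j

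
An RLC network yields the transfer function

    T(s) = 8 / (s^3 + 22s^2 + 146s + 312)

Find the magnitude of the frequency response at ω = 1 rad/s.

|T(j1)| ≈ 0.02467

Substitute s = j1: numerator = 8, denominator = 290 + j145.
|T(j1)| = |8| / |290 + j145| = 8 / 324.23 ≈ 0.02467.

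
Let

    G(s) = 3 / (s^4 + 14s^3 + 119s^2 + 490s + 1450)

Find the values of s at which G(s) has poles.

The poles are the roots of the denominator s^4 + 14s^3 + 119s^2 + 490s + 1450 = 0.
No real roots exist; factor into two real quadratics: (s^2 + 10s + 50)(s^2 + 4s + 29) = 0.
Each quadratic gives a conjugate pair via the quadratic formula.

s = -5 + 5j, -5 - 5j, -2 + 5j, -2 - 5j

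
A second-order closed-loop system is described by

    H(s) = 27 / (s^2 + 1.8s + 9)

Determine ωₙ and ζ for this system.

ωₙ = 3 rad/s, ζ = 0.3

Compare the denominator to the standard form s^2 + 2ζωₙs + ωₙ².
ωₙ² = 9, so ωₙ = 3 rad/s.
2ζωₙ = 1.8, so ζ = 1.8/(2·3) = 0.3.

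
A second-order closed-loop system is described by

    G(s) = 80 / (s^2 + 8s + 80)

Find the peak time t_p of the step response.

t_p ≈ 0.3927 s

Comparing s^2 + 8s + 80 to s^2 + 2ζωₙs + ωₙ²: ωₙ = √80 ≈ 8.944 rad/s and ζ = 8/(2·√80) ≈ 0.4472.
ζωₙ = 8/2 = 4, so ω_d = ωₙ√(1−ζ²) = √(ωₙ² − (ζωₙ)²) = √(80 − 4²) = √64 = 8 rad/s.
t_p = π/ω_d = π/8 ≈ 0.3927 s.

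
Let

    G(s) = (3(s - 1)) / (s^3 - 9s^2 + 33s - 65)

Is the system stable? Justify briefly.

The denominator s^3 - 9s^2 + 33s - 65 factors as (s^2 - 4s + 13)(s - 5), giving poles at s = 2 ± 3j, 5.
Since the pole(s) at s = 2 + 3j, 2 - 3j, 5 lie in the right half-plane, the system is unstable.

unstable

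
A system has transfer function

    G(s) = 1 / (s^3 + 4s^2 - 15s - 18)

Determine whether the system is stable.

The denominator s^3 + 4s^2 - 15s - 18 factors as (s + 1)(s - 3)(s + 6), giving poles at s = -1, 3, -6.
Since the pole(s) at s = 3 lie in the right half-plane, the system is unstable.

unstable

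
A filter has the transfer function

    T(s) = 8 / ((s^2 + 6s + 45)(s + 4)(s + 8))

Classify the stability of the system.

stable

The poles can be read from the denominator factors: s = -3 ± 6j, -4, -8.
Since all poles lie strictly in the left half-plane, the system is stable.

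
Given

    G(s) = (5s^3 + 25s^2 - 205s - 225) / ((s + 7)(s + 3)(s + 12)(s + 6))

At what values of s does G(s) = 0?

s = 5, -1, -9

Set the numerator to zero: 5s^3 + 25s^2 - 205s - 225 = 0, i.e. 5·(s^3 + 5s^2 - 41s - 45) = 0.
Factoring: (s - 5)(s + 1)(s + 9) = 0.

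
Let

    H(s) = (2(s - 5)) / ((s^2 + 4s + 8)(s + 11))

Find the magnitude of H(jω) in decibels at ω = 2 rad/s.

|H(j2)|_dB ≈ -19.4 dB

Substitute s = j2: numerator = -10 + j4, denominator = 28 + j96.
|H(j2)| = |-10 + j4| / |28 + j96| = 10.770 / 100 ≈ 0.1077.
In decibels: 20·log₁₀(0.1077) ≈ -19.4 dB.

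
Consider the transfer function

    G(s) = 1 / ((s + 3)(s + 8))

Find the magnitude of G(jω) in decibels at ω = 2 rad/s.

Substitute s = j2: numerator = 1, denominator = 20 + j22.
|G(j2)| = |1| / |20 + j22| = 1 / 29.732 ≈ 0.03363.
In decibels: 20·log₁₀(0.03363) ≈ -29.5 dB.

|G(j2)|_dB ≈ -29.5 dB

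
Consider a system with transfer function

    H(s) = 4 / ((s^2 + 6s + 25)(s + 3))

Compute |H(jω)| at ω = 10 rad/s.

|H(j10)| ≈ 0.003989

Substitute s = j10: numerator = 4, denominator = -825 - j570.
|H(j10)| = |4| / |-825 - j570| = 4 / 1002.8 ≈ 0.003989.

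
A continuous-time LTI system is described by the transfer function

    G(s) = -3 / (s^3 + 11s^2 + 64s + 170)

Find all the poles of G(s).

The poles are the roots of the denominator s^3 + 11s^2 + 64s + 170 = 0.
Trying s = -5: the polynomial evaluates to 0, so (s + 5) is a factor.
Dividing out leaves s^2 + 6s + 34 = 0.
The quadratic formula then gives s = -3 ± 5j.

s = -3 ± 5j, -5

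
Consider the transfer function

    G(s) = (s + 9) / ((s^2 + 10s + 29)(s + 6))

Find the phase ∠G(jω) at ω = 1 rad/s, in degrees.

At s = j1: numerator = 9 + j1, denominator = 158 + j88.
∠G = ∠num − ∠den = 6.3402° − (29.116°) = -22.78°.

∠G(j1) ≈ -22.78°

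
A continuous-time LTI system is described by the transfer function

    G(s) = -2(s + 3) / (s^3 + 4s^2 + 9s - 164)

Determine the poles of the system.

The poles are the roots of the denominator s^3 + 4s^2 + 9s - 164 = 0.
Trying s = 4: the polynomial evaluates to 0, so (s - 4) is a factor.
Dividing out leaves s^2 + 8s + 41 = 0.
The quadratic formula then gives s = -4 ± 5j.

s = -4 ± 5j, 4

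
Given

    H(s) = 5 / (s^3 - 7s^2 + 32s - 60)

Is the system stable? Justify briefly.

unstable

The denominator s^3 - 7s^2 + 32s - 60 factors as (s^2 - 4s + 20)(s - 3), giving poles at s = 2 + 4j, 2 - 4j, 3.
Since the pole(s) at s = 2 + 4j, 2 - 4j, 3 lie in the right half-plane, the system is unstable.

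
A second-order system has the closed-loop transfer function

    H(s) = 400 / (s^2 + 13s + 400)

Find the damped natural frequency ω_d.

ω_d ≈ 18.91 rad/s

Comparing s^2 + 13s + 400 to s^2 + 2ζωₙs + ωₙ²: ωₙ = 20 rad/s and ζ = 13/(2·20) = 0.325.
ζωₙ = 13/2 = 6.5, so ω_d = ωₙ√(1−ζ²) = √(ωₙ² − (ζωₙ)²) = √(400 − 6.5²) = √357.75 ≈ 18.91 rad/s.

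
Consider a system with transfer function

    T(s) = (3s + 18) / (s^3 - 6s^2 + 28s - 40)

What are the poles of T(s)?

The poles are the roots of the denominator s^3 - 6s^2 + 28s - 40 = 0.
Trying s = 2: the polynomial evaluates to 0, so (s - 2) is a factor.
Dividing out leaves s^2 - 4s + 20 = 0.
The quadratic formula then gives s = 2 ± 4j.

s = 2 ± 4j, 2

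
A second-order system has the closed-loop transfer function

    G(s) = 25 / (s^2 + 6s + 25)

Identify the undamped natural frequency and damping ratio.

ωₙ = 5 rad/s, ζ = 0.6

Compare the denominator to the standard form s^2 + 2ζωₙs + ωₙ².
ωₙ² = 25, so ωₙ = 5 rad/s.
2ζωₙ = 6, so ζ = 6/(2·5) = 0.6.
With ζ = 0.6 the response is underdamped.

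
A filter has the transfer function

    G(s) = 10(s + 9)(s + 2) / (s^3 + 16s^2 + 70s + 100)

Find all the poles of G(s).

The poles are the roots of the denominator s^3 + 16s^2 + 70s + 100 = 0.
Trying s = -10: the polynomial evaluates to 0, so (s + 10) is a factor.
Dividing out leaves s^2 + 6s + 10 = 0.
The quadratic formula then gives s = -3 ± 1j.

s = -3 ± j, -10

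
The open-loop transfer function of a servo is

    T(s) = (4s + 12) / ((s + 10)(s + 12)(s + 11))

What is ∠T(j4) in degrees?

∠T(j4) ≈ -7.089°

At s = j4: numerator = 12 + j16, denominator = 792 + j1384.
∠T = ∠num − ∠den = 53.130° − (60.219°) = -7.089°.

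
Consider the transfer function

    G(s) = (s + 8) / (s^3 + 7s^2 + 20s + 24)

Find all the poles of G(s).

The poles are the roots of the denominator s^3 + 7s^2 + 20s + 24 = 0.
Trying s = -3: the polynomial evaluates to 0, so (s + 3) is a factor.
Dividing out leaves s^2 + 4s + 8 = 0.
The quadratic formula then gives s = -2 ± 2j.

s = -2 + 2j, -2 - 2j, -3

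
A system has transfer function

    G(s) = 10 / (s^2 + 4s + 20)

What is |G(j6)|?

|G(j6)| ≈ 0.3467

Substitute s = j6: numerator = 10, denominator = -16 + j24.
|G(j6)| = |10| / |-16 + j24| = 10 / 28.844 ≈ 0.3467.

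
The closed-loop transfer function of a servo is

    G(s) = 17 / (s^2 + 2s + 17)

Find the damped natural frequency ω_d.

ω_d = 4 rad/s

Comparing s^2 + 2s + 17 to s^2 + 2ζωₙs + ωₙ²: ωₙ = √17 ≈ 4.123 rad/s and ζ = 2/(2·√17) ≈ 0.2425.
ζωₙ = 2/2 = 1, so ω_d = ωₙ√(1−ζ²) = √(ωₙ² − (ζωₙ)²) = √(17 − 1²) = √16 = 4 rad/s.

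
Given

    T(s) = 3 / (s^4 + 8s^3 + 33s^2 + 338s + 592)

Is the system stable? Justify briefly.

The denominator s^4 + 8s^3 + 33s^2 + 338s + 592 factors as (s + 2)(s^2 - 2s + 37)(s + 8), giving poles at s = -2, 1 ± 6j, -8.
Since the pole(s) at s = 1 ± 6j lie in the right half-plane, the system is unstable.

unstable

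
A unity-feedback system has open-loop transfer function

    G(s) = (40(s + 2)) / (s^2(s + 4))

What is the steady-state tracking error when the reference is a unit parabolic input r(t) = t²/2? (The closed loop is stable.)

e_ss = 0.05000

G(s) has 2 poles at the origin.
This is a Type 2 system. Ka = lim_{s→0} s^2·G(s) = 80/4 = 20.
e_ss = 1/Ka = 1/(20) = 1/20 ≈ 0.05000.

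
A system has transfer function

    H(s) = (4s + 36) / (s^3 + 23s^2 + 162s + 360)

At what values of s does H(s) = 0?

Set the numerator to zero: 4s + 36 = 0, i.e. 4·(s + 9) = 0.
So s = -9.

s = -9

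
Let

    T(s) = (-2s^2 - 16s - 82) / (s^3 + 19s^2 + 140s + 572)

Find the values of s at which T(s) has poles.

The poles are the roots of the denominator s^3 + 19s^2 + 140s + 572 = 0.
Trying s = -11: the polynomial evaluates to 0, so (s + 11) is a factor.
Dividing out leaves s^2 + 8s + 52 = 0.
The quadratic formula then gives s = -4 ± 6j.

s = -4 ± 6j, -11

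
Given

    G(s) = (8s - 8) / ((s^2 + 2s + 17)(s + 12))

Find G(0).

Set s = 0: G(0) = (-8) / (204) = -2/51.

G(0) = -2/51 ≈ -0.03922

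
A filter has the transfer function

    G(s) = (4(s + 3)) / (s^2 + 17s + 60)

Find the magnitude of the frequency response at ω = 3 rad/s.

Substitute s = j3: numerator = 12 + j12, denominator = 51 + j51.
|G(j3)| = |12 + j12| / |51 + j51| = 16.971 / 72.125 ≈ 0.2353.

|G(j3)| ≈ 0.2353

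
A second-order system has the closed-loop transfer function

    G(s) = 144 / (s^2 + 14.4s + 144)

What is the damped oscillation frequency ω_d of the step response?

Comparing s^2 + 14.4s + 144 to s^2 + 2ζωₙs + ωₙ²: ωₙ = 12 rad/s and ζ = 14.4/(2·12) = 0.6.
ζωₙ = 14.4/2 = 7.2, so ω_d = ωₙ√(1−ζ²) = √(ωₙ² − (ζωₙ)²) = √(144 − 7.2²) = √92.16 = 9.600 rad/s.

ω_d = 9.600 rad/s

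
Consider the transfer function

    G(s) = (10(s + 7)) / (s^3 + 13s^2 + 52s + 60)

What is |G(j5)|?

|G(j5)| ≈ 0.2892

Substitute s = j5: numerator = 70 + j50, denominator = -265 + j135.
|G(j5)| = |70 + j50| / |-265 + j135| = 86.023 / 297.41 ≈ 0.2892.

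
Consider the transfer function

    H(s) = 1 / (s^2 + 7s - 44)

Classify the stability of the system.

unstable

The denominator s^2 + 7s - 44 factors as (s + 11)(s - 4), giving poles at s = -11, 4.
Since the pole(s) at s = 4 lie in the right half-plane, the system is unstable.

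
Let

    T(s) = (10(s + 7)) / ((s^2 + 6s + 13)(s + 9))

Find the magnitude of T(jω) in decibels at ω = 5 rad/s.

Substitute s = j5: numerator = 70 + j50, denominator = -258 + j210.
|T(j5)| = |70 + j50| / |-258 + j210| = 86.023 / 332.66 ≈ 0.2586.
In decibels: 20·log₁₀(0.2586) ≈ -11.7 dB.

|T(j5)|_dB ≈ -11.7 dB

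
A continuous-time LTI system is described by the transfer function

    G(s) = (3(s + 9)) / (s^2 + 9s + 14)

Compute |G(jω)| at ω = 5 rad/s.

Substitute s = j5: numerator = 27 + j15, denominator = -11 + j45.
|G(j5)| = |27 + j15| / |-11 + j45| = 30.887 / 46.325 ≈ 0.6667.

|G(j5)| ≈ 0.6667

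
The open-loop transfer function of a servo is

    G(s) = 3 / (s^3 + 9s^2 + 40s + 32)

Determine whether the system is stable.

The denominator s^3 + 9s^2 + 40s + 32 factors as (s + 1)(s^2 + 8s + 32), giving poles at s = -1, -4 + 4j, -4 - 4j.
Since all poles lie strictly in the left half-plane, the system is stable.

stable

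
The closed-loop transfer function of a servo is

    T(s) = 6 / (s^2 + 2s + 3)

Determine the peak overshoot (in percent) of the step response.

Comparing s^2 + 2s + 3 to s^2 + 2ζωₙs + ωₙ²: ωₙ = √3 ≈ 1.732 rad/s and ζ = 2/(2·√3) ≈ 0.5774.
%OS = 100·exp(−πζ/√(1−ζ²)) = 100·exp(−π·0.5774/√(1−0.5774²)) ≈ 10.8%.

%OS ≈ 10.8%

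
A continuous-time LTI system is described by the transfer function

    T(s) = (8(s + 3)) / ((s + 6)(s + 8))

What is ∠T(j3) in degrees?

∠T(j3) ≈ -2.121°

At s = j3: numerator = 24 + j24, denominator = 39 + j42.
∠T = ∠num − ∠den = 45° − (47.121°) = -2.121°.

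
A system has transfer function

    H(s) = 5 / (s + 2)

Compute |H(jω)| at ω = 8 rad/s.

Substitute s = j8: numerator = 5, denominator = 2 + j8.
|H(j8)| = |5| / |2 + j8| = 5 / 8.2462 ≈ 0.6063.

|H(j8)| ≈ 0.6063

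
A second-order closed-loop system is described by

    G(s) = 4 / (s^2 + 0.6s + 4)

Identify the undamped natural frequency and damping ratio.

Compare the denominator to the standard form s^2 + 2ζωₙs + ωₙ².
ωₙ² = 4, so ωₙ = 2 rad/s.
2ζωₙ = 0.6, so ζ = 0.6/(2·2) = 0.15.

ωₙ = 2 rad/s, ζ = 0.15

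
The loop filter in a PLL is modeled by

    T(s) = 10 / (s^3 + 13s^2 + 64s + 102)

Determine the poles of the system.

s = -5 + 3j, -5 - 3j, -3

The poles are the roots of the denominator s^3 + 13s^2 + 64s + 102 = 0.
Trying s = -3: the polynomial evaluates to 0, so (s + 3) is a factor.
Dividing out leaves s^2 + 10s + 34 = 0.
The quadratic formula then gives s = -5 ± 3j.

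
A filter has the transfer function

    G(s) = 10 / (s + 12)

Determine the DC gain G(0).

Set s = 0: G(0) = (10) / (12) = 5/6.

G(0) = 5/6 ≈ 0.8333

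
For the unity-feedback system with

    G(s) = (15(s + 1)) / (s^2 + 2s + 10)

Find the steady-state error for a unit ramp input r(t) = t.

e_ss = ∞

G(s) has no poles at the origin.
This is a Type 0 system; Kv = lim_{s→0} s·G(s) = 0, so the steady-state error for a ramp input is infinite.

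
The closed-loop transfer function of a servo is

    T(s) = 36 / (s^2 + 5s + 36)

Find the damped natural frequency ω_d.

ω_d ≈ 5.454 rad/s

Comparing s^2 + 5s + 36 to s^2 + 2ζωₙs + ωₙ²: ωₙ = 6 rad/s and ζ = 5/(2·6) ≈ 0.4167.
ζωₙ = 5/2 = 2.5, so ω_d = ωₙ√(1−ζ²) = √(ωₙ² − (ζωₙ)²) = √(36 − 2.5²) = √29.75 ≈ 5.454 rad/s.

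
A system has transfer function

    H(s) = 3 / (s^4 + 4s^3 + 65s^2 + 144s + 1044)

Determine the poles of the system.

s = 6j, -6j, -2 + 5j, -2 - 5j

The poles are the roots of the denominator s^4 + 4s^3 + 65s^2 + 144s + 1044 = 0.
No real roots exist; factor into two real quadratics: (s^2 + 36)(s^2 + 4s + 29) = 0.
Each quadratic gives a conjugate pair via the quadratic formula.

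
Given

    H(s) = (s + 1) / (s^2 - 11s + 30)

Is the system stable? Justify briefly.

unstable

The denominator s^2 - 11s + 30 factors as (s - 6)(s - 5), giving poles at s = 6, 5.
Since the pole(s) at s = 6, 5 lie in the right half-plane, the system is unstable.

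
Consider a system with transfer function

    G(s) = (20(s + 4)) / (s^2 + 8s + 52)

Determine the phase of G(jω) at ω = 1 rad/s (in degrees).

∠G(j1) ≈ 5.121°

At s = j1: numerator = 80 + j20, denominator = 51 + j8.
∠G = ∠num − ∠den = 14.036° − (8.9149°) = 5.121°.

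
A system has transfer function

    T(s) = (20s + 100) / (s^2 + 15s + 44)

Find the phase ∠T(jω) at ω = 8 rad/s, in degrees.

At s = j8: numerator = 100 + j160, denominator = -20 + j120.
∠T = ∠num − ∠den = 57.995° − (99.462°) = -41.47°.

∠T(j8) ≈ -41.47°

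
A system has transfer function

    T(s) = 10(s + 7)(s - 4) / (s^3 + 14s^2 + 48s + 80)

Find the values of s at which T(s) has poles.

The poles are the roots of the denominator s^3 + 14s^2 + 48s + 80 = 0.
Trying s = -10: the polynomial evaluates to 0, so (s + 10) is a factor.
Dividing out leaves s^2 + 4s + 8 = 0.
The quadratic formula then gives s = -2 ± 2j.

s = -2 + 2j, -2 - 2j, -10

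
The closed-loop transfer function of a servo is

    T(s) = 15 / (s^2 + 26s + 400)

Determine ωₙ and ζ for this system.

Compare the denominator to the standard form s^2 + 2ζωₙs + ωₙ².
ωₙ² = 400, so ωₙ = 20 rad/s.
2ζωₙ = 26, so ζ = 26/(2·20) = 0.65.
With ζ = 0.65 the response is underdamped.

ωₙ = 20 rad/s, ζ = 0.65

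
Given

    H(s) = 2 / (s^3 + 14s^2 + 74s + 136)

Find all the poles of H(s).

s = -5 ± 3j, -4

The poles are the roots of the denominator s^3 + 14s^2 + 74s + 136 = 0.
Trying s = -4: the polynomial evaluates to 0, so (s + 4) is a factor.
Dividing out leaves s^2 + 10s + 34 = 0.
The quadratic formula then gives s = -5 ± 3j.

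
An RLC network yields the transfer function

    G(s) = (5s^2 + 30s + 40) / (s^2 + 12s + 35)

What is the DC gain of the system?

Set s = 0: G(0) = (40) / (35) = 8/7.

G(0) = 8/7 ≈ 1.143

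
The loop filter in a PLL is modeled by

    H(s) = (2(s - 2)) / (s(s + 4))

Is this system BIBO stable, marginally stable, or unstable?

marginally stable

The poles can be read from the denominator factors: s = 0, -4.
Since the simple pole(s) at s = 0 lie on the jω-axis with none in the right half-plane, the system is marginally stable.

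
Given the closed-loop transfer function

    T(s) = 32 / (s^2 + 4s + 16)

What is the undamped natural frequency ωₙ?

ωₙ = 4 rad/s

Compare the denominator to the standard form s^2 + 2ζωₙs + ωₙ².
ωₙ² = 16, so ωₙ = 4 rad/s.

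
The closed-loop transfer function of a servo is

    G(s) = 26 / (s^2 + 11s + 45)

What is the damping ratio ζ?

ζ ≈ 0.8199

Compare the denominator to the standard form s^2 + 2ζωₙs + ωₙ².
ωₙ² = 45, so ωₙ = √45 ≈ 6.708 rad/s.
2ζωₙ = 11, so ζ = 11/(2·√45) ≈ 0.8199.
With ζ = 0.8199 the response is underdamped.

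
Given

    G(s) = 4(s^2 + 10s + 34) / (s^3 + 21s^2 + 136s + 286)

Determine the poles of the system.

The poles are the roots of the denominator s^3 + 21s^2 + 136s + 286 = 0.
Trying s = -11: the polynomial evaluates to 0, so (s + 11) is a factor.
Dividing out leaves s^2 + 10s + 26 = 0.
The quadratic formula then gives s = -5 ± 1j.

s = -11, -5 + j, -5 - j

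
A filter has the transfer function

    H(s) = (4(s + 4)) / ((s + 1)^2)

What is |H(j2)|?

|H(j2)| ≈ 3.578

Substitute s = j2: numerator = 16 + j8, denominator = -3 + j4.
|H(j2)| = |16 + j8| / |-3 + j4| = 17.889 / 5 ≈ 3.578.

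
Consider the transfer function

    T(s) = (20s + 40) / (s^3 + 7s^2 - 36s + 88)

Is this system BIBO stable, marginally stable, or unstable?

unstable

The denominator s^3 + 7s^2 - 36s + 88 factors as (s + 11)(s^2 - 4s + 8), giving poles at s = -11, 2 + 2j, 2 - 2j.
Since the pole(s) at s = 2 ± 2j lie in the right half-plane, the system is unstable.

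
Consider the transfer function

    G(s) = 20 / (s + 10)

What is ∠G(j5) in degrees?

At s = j5: numerator = 20, denominator = 10 + j5.
∠G = ∠num − ∠den = 0° − (26.565°) = -26.57°.

∠G(j5) ≈ -26.57°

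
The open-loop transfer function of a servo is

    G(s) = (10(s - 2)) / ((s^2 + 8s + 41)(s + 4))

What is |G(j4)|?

|G(j4)| ≈ 0.1947

Substitute s = j4: numerator = -20 + j40, denominator = -28 + j228.
|G(j4)| = |-20 + j40| / |-28 + j228| = 44.721 / 229.71 ≈ 0.1947.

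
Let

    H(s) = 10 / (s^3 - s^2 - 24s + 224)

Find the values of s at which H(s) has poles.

The poles are the roots of the denominator s^3 - s^2 - 24s + 224 = 0.
Trying s = -7: the polynomial evaluates to 0, so (s + 7) is a factor.
Dividing out leaves s^2 - 8s + 32 = 0.
The quadratic formula then gives s = 4 ± 4j.

s = 4 ± 4j, -7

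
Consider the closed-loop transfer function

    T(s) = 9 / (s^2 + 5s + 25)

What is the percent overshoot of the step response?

Comparing s^2 + 5s + 25 to s^2 + 2ζωₙs + ωₙ²: ωₙ = 5 rad/s and ζ = 5/(2·5) = 0.5.
%OS = 100·exp(−πζ/√(1−ζ²)) = 100·exp(−π·0.5/√(1−0.5²)) ≈ 16.3%.

%OS ≈ 16.3%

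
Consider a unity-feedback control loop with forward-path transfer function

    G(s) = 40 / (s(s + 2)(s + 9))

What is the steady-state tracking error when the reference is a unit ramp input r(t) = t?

e_ss = 0.4500

G(s) has one pole at the origin.
This is a Type 1 system. Kv = lim_{s→0} s·G(s) = 40/18 = 20/9.
e_ss = 1/Kv = 1/(20/9) = 9/20 ≈ 0.4500.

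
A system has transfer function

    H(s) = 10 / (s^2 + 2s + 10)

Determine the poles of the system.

The poles are the roots of the denominator s^2 + 2s + 10 = 0.
Using the quadratic formula: s = (-2 ± √(-36))/2 = -1 ± 3j.

s = -1 + 3j, -1 - 3j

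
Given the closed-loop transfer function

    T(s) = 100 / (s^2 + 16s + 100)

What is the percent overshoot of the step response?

%OS ≈ 1.52%

Comparing s^2 + 16s + 100 to s^2 + 2ζωₙs + ωₙ²: ωₙ = 10 rad/s and ζ = 16/(2·10) = 0.8.
%OS = 100·exp(−πζ/√(1−ζ²)) = 100·exp(−π·0.8/√(1−0.8²)) ≈ 1.52%.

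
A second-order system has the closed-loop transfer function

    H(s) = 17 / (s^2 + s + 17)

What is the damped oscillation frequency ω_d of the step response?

Comparing s^2 + s + 17 to s^2 + 2ζωₙs + ωₙ²: ωₙ = √17 ≈ 4.123 rad/s and ζ = 1/(2·√17) ≈ 0.1213.
ζωₙ = 1/2 = 0.5, so ω_d = ωₙ√(1−ζ²) = √(ωₙ² − (ζωₙ)²) = √(17 − 0.5²) = √16.75 ≈ 4.093 rad/s.

ω_d ≈ 4.093 rad/s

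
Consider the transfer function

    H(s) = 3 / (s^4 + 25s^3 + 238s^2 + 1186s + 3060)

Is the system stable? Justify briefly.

stable

The denominator s^4 + 25s^3 + 238s^2 + 1186s + 3060 factors as (s + 10)(s + 9)(s^2 + 6s + 34), giving poles at s = -10, -9, -3 ± 5j.
Since all poles lie strictly in the left half-plane, the system is stable.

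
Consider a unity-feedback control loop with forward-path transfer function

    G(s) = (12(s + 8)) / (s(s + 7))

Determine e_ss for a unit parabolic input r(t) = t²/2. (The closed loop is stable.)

G(s) has one pole at the origin.
This is a Type 1 system; Ka = lim_{s→0} s^2·G(s) = 0, so the steady-state error for a parabola input is infinite.

e_ss = ∞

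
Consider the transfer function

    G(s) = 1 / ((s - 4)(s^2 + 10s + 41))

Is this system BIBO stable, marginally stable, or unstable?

The poles can be read from the denominator factors: s = 4, -5 ± 4j.
Since the pole(s) at s = 4 lie in the right half-plane, the system is unstable.

unstable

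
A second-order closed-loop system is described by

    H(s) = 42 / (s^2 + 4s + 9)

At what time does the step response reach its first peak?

t_p ≈ 1.405 s

Comparing s^2 + 4s + 9 to s^2 + 2ζωₙs + ωₙ²: ωₙ = 3 rad/s and ζ = 4/(2·3) ≈ 0.6667.
ζωₙ = 4/2 = 2, so ω_d = ωₙ√(1−ζ²) = √(ωₙ² − (ζωₙ)²) = √(9 − 2²) = √5 ≈ 2.236 rad/s.
t_p = π/ω_d = π/2.236 ≈ 1.405 s.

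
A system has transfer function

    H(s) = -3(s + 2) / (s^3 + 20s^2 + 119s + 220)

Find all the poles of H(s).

s = -4, -5, -11

The poles are the roots of the denominator s^3 + 20s^2 + 119s + 220 = 0.
Trying s = -4: the polynomial evaluates to 0, so (s + 4) is a factor.
Dividing out leaves s^2 + 16s + 55 = 0.
Factoring the quadratic: (s + 5)(s + 11) = 0.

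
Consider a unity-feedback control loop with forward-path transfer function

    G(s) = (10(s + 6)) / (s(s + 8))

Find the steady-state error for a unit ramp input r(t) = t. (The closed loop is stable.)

e_ss = 0.1333

G(s) has one pole at the origin.
This is a Type 1 system. Kv = lim_{s→0} s·G(s) = 60/8 = 15/2.
e_ss = 1/Kv = 1/(15/2) = 2/15 ≈ 0.1333.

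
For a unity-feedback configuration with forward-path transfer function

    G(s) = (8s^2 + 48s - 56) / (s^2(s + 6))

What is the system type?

Type 2

The denominator has 2 factors of s at the origin (free integrators), so this is a Type 2 system.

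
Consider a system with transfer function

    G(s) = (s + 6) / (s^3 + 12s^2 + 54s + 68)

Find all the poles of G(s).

The poles are the roots of the denominator s^3 + 12s^2 + 54s + 68 = 0.
Trying s = -2: the polynomial evaluates to 0, so (s + 2) is a factor.
Dividing out leaves s^2 + 10s + 34 = 0.
The quadratic formula then gives s = -5 ± 3j.

s = -5 + 3j, -5 - 3j, -2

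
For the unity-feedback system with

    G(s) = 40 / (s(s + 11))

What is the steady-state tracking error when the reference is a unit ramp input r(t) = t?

G(s) has one pole at the origin.
This is a Type 1 system. Kv = lim_{s→0} s·G(s) = 40/11.
e_ss = 1/Kv = 1/(40/11) = 11/40 ≈ 0.2750.

e_ss = 0.2750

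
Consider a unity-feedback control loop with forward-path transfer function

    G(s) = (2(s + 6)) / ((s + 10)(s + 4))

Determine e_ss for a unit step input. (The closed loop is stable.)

G(s) has no poles at the origin.
This is a Type 0 system. Kp = lim_{s→0} G(s) = 12/40 = 3/10.
e_ss = 1/(1 + Kp) = 1/(1 + 3/10) = 10/13 ≈ 0.7692.

e_ss = 0.7692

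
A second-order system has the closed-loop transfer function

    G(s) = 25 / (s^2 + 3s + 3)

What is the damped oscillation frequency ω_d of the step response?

ω_d ≈ 0.8660 rad/s

Comparing s^2 + 3s + 3 to s^2 + 2ζωₙs + ωₙ²: ωₙ = √3 ≈ 1.732 rad/s and ζ = 3/(2·√3) ≈ 0.8660.
ζωₙ = 3/2 = 1.5, so ω_d = ωₙ√(1−ζ²) = √(ωₙ² − (ζωₙ)²) = √(3 − 1.5²) = √0.75 ≈ 0.8660 rad/s.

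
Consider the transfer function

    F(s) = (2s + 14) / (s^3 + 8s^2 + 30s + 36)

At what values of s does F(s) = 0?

s = -7

Set the numerator to zero: 2s + 14 = 0, i.e. 2·(s + 7) = 0.
So s = -7.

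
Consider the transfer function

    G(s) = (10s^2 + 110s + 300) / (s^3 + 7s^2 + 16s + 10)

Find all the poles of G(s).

s = -3 + j, -3 - j, -1

The poles are the roots of the denominator s^3 + 7s^2 + 16s + 10 = 0.
Trying s = -1: the polynomial evaluates to 0, so (s + 1) is a factor.
Dividing out leaves s^2 + 6s + 10 = 0.
The quadratic formula then gives s = -3 ± 1j.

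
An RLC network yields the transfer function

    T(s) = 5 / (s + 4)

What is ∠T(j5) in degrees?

At s = j5: numerator = 5, denominator = 4 + j5.
∠T = ∠num − ∠den = 0° − (51.340°) = -51.34°.

∠T(j5) ≈ -51.34°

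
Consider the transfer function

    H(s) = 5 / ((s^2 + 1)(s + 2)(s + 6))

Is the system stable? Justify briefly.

marginally stable

The poles can be read from the denominator factors: s = ±j, -2, -6.
Since the simple pole(s) at s = ±j lie on the jω-axis with none in the right half-plane, the system is marginally stable.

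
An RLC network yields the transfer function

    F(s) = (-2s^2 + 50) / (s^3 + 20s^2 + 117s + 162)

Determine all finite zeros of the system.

s = 5, -5

Set the numerator to zero: -2s^2 + 50 = 0, i.e. -2·(s^2 - 25) = 0.
Factoring: (s - 5)(s + 5) = 0.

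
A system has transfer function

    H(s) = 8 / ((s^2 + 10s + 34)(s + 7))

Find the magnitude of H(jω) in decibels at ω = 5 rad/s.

Substitute s = j5: numerator = 8, denominator = -187 + j395.
|H(j5)| = |8| / |-187 + j395| = 8 / 437.03 ≈ 0.01831.
In decibels: 20·log₁₀(0.01831) ≈ -34.7 dB.

|H(j5)|_dB ≈ -34.7 dB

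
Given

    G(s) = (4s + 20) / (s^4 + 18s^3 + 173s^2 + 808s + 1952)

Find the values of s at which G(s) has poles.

The poles are the roots of the denominator s^4 + 18s^3 + 173s^2 + 808s + 1952 = 0.
No real roots exist; factor into two real quadratics: (s^2 + 10s + 61)(s^2 + 8s + 32) = 0.
Each quadratic gives a conjugate pair via the quadratic formula.

s = -5 ± 6j, -4 ± 4j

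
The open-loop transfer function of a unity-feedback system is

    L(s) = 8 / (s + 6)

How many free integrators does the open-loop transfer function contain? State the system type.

Type 0

The denominator has no factor of s at the origin — no free integrator — so this is a Type 0 system.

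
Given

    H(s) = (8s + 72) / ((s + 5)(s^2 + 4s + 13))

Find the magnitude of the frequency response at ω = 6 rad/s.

|H(j6)| ≈ 0.3333

Substitute s = j6: numerator = 72 + j48, denominator = -259 - j18.
|H(j6)| = |72 + j48| / |-259 - j18| = 86.533 / 259.62 ≈ 0.3333.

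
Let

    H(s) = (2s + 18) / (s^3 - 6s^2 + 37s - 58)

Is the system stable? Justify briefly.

The denominator s^3 - 6s^2 + 37s - 58 factors as (s - 2)(s^2 - 4s + 29), giving poles at s = 2, 2 ± 5j.
Since the pole(s) at s = 2, 2 + 5j, 2 - 5j lie in the right half-plane, the system is unstable.

unstable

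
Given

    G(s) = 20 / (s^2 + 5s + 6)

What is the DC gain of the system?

Set s = 0: G(0) = (20) / (6) = 10/3.

G(0) = 10/3 ≈ 3.333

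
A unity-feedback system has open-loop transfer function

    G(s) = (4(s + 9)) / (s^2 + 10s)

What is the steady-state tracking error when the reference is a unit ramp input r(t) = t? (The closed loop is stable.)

e_ss = 0.2778

G(s) has one pole at the origin.
This is a Type 1 system. Kv = lim_{s→0} s·G(s) = 36/10 = 18/5.
e_ss = 1/Kv = 1/(18/5) = 5/18 ≈ 0.2778.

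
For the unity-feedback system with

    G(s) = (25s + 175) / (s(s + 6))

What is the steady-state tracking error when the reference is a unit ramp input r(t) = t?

G(s) has one pole at the origin.
This is a Type 1 system. Kv = lim_{s→0} s·G(s) = 175/6.
e_ss = 1/Kv = 1/(175/6) = 6/175 ≈ 0.03429.

e_ss = 0.03429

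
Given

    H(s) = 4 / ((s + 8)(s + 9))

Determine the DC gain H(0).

H(0) = 1/18 ≈ 0.05556

At s = 0 each factor (s + a) contributes a and each (s^2 + bs + c) contributes c.
H(0) = 4·1 / ((8) · (9)) = 4/72 = 1/18.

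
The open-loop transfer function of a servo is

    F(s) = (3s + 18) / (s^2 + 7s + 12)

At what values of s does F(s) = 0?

Set the numerator to zero: 3s + 18 = 0, i.e. 3·(s + 6) = 0.
So s = -6.

s = -6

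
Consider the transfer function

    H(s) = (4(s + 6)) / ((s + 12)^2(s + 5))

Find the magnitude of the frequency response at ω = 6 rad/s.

Substitute s = j6: numerator = 24 + j24, denominator = -324 + j1368.
|H(j6)| = |24 + j24| / |-324 + j1368| = 33.941 / 1405.8 ≈ 0.02414.

|H(j6)| ≈ 0.02414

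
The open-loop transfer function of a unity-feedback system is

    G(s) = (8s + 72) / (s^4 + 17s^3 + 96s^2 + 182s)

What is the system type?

Type 1

Factor s from the denominator: s^4 + 17s^3 + 96s^2 + 182s = s·(s^3 + 17s^2 + 96s + 182).
There is 1 pole at the origin, so the system is Type 1.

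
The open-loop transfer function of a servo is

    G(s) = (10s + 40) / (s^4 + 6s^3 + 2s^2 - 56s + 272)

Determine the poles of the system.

The poles are the roots of the denominator s^4 + 6s^3 + 2s^2 - 56s + 272 = 0.
No real roots exist; factor into two real quadratics: (s^2 - 4s + 8)(s^2 + 10s + 34) = 0.
Each quadratic gives a conjugate pair via the quadratic formula.

s = 2 ± 2j, -5 ± 3j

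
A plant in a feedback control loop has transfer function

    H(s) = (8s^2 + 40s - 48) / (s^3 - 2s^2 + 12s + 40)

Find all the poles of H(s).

The poles are the roots of the denominator s^3 - 2s^2 + 12s + 40 = 0.
Trying s = -2: the polynomial evaluates to 0, so (s + 2) is a factor.
Dividing out leaves s^2 - 4s + 20 = 0.
The quadratic formula then gives s = 2 ± 4j.

s = 2 + 4j, 2 - 4j, -2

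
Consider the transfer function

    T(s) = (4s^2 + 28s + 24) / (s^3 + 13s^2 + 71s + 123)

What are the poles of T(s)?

The poles are the roots of the denominator s^3 + 13s^2 + 71s + 123 = 0.
Trying s = -3: the polynomial evaluates to 0, so (s + 3) is a factor.
Dividing out leaves s^2 + 10s + 41 = 0.
The quadratic formula then gives s = -5 ± 4j.

s = -5 ± 4j, -3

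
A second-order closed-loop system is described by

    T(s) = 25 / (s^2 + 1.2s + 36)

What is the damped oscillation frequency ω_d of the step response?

Comparing s^2 + 1.2s + 36 to s^2 + 2ζωₙs + ωₙ²: ωₙ = 6 rad/s and ζ = 1.2/(2·6) = 0.1.
ζωₙ = 1.2/2 = 0.6, so ω_d = ωₙ√(1−ζ²) = √(ωₙ² − (ζωₙ)²) = √(36 − 0.6²) = √35.64 ≈ 5.970 rad/s.

ω_d ≈ 5.970 rad/s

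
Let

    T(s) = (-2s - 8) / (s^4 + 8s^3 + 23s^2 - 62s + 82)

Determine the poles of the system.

s = 1 + j, 1 - j, -5 + 4j, -5 - 4j

The poles are the roots of the denominator s^4 + 8s^3 + 23s^2 - 62s + 82 = 0.
No real roots exist; factor into two real quadratics: (s^2 - 2s + 2)(s^2 + 10s + 41) = 0.
Each quadratic gives a conjugate pair via the quadratic formula.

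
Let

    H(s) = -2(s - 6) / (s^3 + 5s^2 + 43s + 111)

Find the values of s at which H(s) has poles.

s = -1 ± 6j, -3

The poles are the roots of the denominator s^3 + 5s^2 + 43s + 111 = 0.
Trying s = -3: the polynomial evaluates to 0, so (s + 3) is a factor.
Dividing out leaves s^2 + 2s + 37 = 0.
The quadratic formula then gives s = -1 ± 6j.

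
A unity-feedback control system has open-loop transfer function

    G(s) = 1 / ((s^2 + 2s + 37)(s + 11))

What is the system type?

Type 0

The denominator has no factor of s at the origin — no free integrator — so this is a Type 0 system.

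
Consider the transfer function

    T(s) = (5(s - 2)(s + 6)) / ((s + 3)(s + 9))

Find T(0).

T(0) = -20/9 ≈ -2.222

At s = 0 each factor (s + a) contributes a and each (s^2 + bs + c) contributes c.
T(0) = 5·(-2) · (6) / ((3) · (9)) = -60/27 = -20/9.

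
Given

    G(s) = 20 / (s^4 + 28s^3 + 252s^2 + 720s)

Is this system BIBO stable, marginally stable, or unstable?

marginally stable

The denominator s^4 + 28s^3 + 252s^2 + 720s factors as s(s + 6)(s + 10)(s + 12), giving poles at s = 0, -6, -10, -12.
Since the simple pole(s) at s = 0 lie on the jω-axis with none in the right half-plane, the system is marginally stable.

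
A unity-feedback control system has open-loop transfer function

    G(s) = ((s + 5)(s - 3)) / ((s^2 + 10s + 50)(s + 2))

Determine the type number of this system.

Type 0

The denominator has no factor of s at the origin — no free integrator — so this is a Type 0 system.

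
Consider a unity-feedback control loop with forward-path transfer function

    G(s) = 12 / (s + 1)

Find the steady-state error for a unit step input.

G(s) has no poles at the origin.
This is a Type 0 system. Kp = lim_{s→0} G(s) = 12/1.
e_ss = 1/(1 + Kp) = 1/(1 + 12) = 1/13 ≈ 0.07692.

e_ss = 0.07692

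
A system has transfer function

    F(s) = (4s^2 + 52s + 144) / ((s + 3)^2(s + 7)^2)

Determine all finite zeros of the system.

s = -4, -9

Set the numerator to zero: 4s^2 + 52s + 144 = 0, i.e. 4·(s^2 + 13s + 36) = 0.
Factoring: (s + 4)(s + 9) = 0.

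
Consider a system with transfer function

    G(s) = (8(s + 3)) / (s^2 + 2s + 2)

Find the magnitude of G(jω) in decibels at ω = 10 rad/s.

Substitute s = j10: numerator = 24 + j80, denominator = -98 + j20.
|G(j10)| = |24 + j80| / |-98 + j20| = 83.522 / 100.02 ≈ 0.8351.
In decibels: 20·log₁₀(0.8351) ≈ -1.57 dB.

|G(j10)|_dB ≈ -1.57 dB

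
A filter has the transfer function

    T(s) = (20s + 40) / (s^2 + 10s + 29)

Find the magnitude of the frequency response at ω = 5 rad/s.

Substitute s = j5: numerator = 40 + j100, denominator = 4 + j50.
|T(j5)| = |40 + j100| / |4 + j50| = 107.70 / 50.160 ≈ 2.147.

|T(j5)| ≈ 2.147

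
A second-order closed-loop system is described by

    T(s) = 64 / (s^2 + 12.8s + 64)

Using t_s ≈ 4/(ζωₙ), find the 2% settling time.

t_s ≈ 0.6250 s

Comparing s^2 + 12.8s + 64 to s^2 + 2ζωₙs + ωₙ²: ωₙ = 8 rad/s and ζ = 12.8/(2·8) = 0.8.
ζωₙ = 12.8/2 = 6.4, so t_s ≈ 4/(ζωₙ) = 4/6.4 = 0.6250 s.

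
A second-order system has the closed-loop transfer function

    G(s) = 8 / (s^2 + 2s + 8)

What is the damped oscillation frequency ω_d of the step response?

Comparing s^2 + 2s + 8 to s^2 + 2ζωₙs + ωₙ²: ωₙ = √8 ≈ 2.828 rad/s and ζ = 2/(2·√8) ≈ 0.3536.
ζωₙ = 2/2 = 1, so ω_d = ωₙ√(1−ζ²) = √(ωₙ² − (ζωₙ)²) = √(8 − 1²) = √7 ≈ 2.646 rad/s.

ω_d ≈ 2.646 rad/s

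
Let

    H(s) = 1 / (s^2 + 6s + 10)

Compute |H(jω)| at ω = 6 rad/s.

|H(j6)| ≈ 0.02252

Substitute s = j6: numerator = 1, denominator = -26 + j36.
|H(j6)| = |1| / |-26 + j36| = 1 / 44.407 ≈ 0.02252.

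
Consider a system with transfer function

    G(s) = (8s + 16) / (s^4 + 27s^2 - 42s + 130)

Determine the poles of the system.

s = 1 ± 2j, -1 ± 5j

The poles are the roots of the denominator s^4 + 27s^2 - 42s + 130 = 0.
No real roots exist; factor into two real quadratics: (s^2 - 2s + 5)(s^2 + 2s + 26) = 0.
Each quadratic gives a conjugate pair via the quadratic formula.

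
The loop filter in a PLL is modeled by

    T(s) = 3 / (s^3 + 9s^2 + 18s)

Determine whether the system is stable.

The denominator s^3 + 9s^2 + 18s factors as s(s + 6)(s + 3), giving poles at s = 0, -6, -3.
Since the simple pole(s) at s = 0 lie on the jω-axis with none in the right half-plane, the system is marginally stable.

marginally stable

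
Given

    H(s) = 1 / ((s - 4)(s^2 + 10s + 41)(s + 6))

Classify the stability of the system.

unstable

The poles can be read from the denominator factors: s = 4, -5 ± 4j, -6.
Since the pole(s) at s = 4 lie in the right half-plane, the system is unstable.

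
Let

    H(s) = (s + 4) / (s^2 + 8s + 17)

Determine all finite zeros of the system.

Set the numerator to zero: s + 4 = 0.
So s = -4.

s = -4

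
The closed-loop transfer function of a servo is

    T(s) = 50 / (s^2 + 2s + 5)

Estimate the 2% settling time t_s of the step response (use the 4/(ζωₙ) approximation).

Comparing s^2 + 2s + 5 to s^2 + 2ζωₙs + ωₙ²: ωₙ = √5 ≈ 2.236 rad/s and ζ = 2/(2·√5) ≈ 0.4472.
ζωₙ = 2/2 = 1, so t_s ≈ 4/(ζωₙ) = 4/1 = 4 s.

t_s ≈ 4 s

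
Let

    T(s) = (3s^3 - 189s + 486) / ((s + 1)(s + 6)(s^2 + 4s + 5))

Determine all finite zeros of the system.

s = 3, 6, -9

Set the numerator to zero: 3s^3 - 189s + 486 = 0, i.e. 3·(s^3 - 63s + 162) = 0.
Factoring: (s - 3)(s - 6)(s + 9) = 0.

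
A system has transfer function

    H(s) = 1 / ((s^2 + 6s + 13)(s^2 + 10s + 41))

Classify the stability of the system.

The poles can be read from the denominator factors: s = -3 ± 2j, -5 ± 4j.
Since all poles lie strictly in the left half-plane, the system is stable.

stable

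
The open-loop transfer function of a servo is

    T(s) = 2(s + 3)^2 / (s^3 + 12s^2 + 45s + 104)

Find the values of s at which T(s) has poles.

s = -2 ± 3j, -8

The poles are the roots of the denominator s^3 + 12s^2 + 45s + 104 = 0.
Trying s = -8: the polynomial evaluates to 0, so (s + 8) is a factor.
Dividing out leaves s^2 + 4s + 13 = 0.
The quadratic formula then gives s = -2 ± 3j.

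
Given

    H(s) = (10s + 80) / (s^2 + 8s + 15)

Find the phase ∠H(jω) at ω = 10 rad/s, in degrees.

At s = j10: numerator = 80 + j100, denominator = -85 + j80.
∠H = ∠num − ∠den = 51.340° − (136.74°) = -85.40°.

∠H(j10) ≈ -85.40°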